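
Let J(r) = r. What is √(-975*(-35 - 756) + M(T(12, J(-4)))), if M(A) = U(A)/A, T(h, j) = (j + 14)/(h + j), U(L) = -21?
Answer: 3*√2142245/5 ≈ 878.18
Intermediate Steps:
T(h, j) = (14 + j)/(h + j)
M(A) = -21/A
√(-975*(-35 - 756) + M(T(12, J(-4)))) = √(-975*(-35 - 756) - 21*(12 - 4)/(14 - 4)) = √(-975*(-791) - 21/(10/8)) = √(771225 - 21/((⅛)*10)) = √(771225 - 21/5/4) = √(771225 - 21*⅘) = √(771225 - 84/5) = √(3856041/5) = 3*√2142245/5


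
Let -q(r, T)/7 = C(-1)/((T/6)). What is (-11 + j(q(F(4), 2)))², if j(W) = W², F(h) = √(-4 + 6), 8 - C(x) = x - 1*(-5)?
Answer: 49632025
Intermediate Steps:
C(x) = 3 - x (C(x) = 8 - (x - 1*(-5)) = 8 - (x + 5) = 8 - (5 + x) = 8 + (-5 - x) = 3 - x)
F(h) = √2
q(r, T) = -168/T (q(r, T) = -7*(3 - 1*(-1))/(T/6) = -7*(3 + 1)/(T*(⅙)) = -28/(T/6) = -28*6/T = -168/T)
(-11 + j(q(F(4), 2)))² = (-11 + (-168/2)²)² = (-11 + (-168*½)²)² = (-11 + (-84)²)² = (-11 + 7056)² = 7045² = 49632025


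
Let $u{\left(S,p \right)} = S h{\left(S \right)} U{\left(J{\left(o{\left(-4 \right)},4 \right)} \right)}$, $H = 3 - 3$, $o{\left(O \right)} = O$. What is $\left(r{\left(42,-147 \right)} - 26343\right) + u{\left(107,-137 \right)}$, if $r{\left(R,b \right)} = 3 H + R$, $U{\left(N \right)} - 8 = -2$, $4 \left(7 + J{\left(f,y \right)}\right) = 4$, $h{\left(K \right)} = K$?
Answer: $42393$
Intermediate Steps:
$H = 0$
$J{\left(f,y \right)} = -6$ ($J{\left(f,y \right)} = -7 + \frac{1}{4} \cdot 4 = -7 + 1 = -6$)
$U{\left(N \right)} = 6$ ($U{\left(N \right)} = 8 - 2 = 6$)
$u{\left(S,p \right)} = 6 S^{2}$ ($u{\left(S,p \right)} = S S 6 = S^{2} \cdot 6 = 6 S^{2}$)
$r{\left(R,b \right)} = R$ ($r{\left(R,b \right)} = 3 \cdot 0 + R = 0 + R = R$)
$\left(r{\left(42,-147 \right)} - 26343\right) + u{\left(107,-137 \right)} = \left(42 - 26343\right) + 6 \cdot 107^{2} = -26301 + 6 \cdot 11449 = -26301 + 68694 = 42393$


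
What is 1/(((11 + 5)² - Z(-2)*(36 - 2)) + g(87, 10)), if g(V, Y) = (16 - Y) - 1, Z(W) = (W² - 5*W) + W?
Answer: -1/147 ≈ -0.0068027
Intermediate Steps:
Z(W) = W² - 4*W
g(V, Y) = 15 - Y
1/(((11 + 5)² - Z(-2)*(36 - 2)) + g(87, 10)) = 1/(((11 + 5)² - (-2*(-4 - 2))*(36 - 2)) + (15 - 1*10)) = 1/((16² - (-2*(-6))*34) + (15 - 10)) = 1/((256 - 12*34) + 5) = 1/((256 - 1*408) + 5) = 1/((256 - 408) + 5) = 1/(-152 + 5) = 1/(-147) = -1/147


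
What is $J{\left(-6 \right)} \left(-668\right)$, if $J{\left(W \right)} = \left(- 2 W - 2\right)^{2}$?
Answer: $-66800$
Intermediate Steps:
$J{\left(W \right)} = \left(-2 - 2 W\right)^{2}$
$J{\left(-6 \right)} \left(-668\right) = 4 \left(1 - 6\right)^{2} \left(-668\right) = 4 \left(-5\right)^{2} \left(-668\right) = 4 \cdot 25 \left(-668\right) = 100 \left(-668\right) = -66800$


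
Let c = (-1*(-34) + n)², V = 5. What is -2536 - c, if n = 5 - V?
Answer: -3692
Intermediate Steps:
n = 0 (n = 5 - 1*5 = 5 - 5 = 0)
c = 1156 (c = (-1*(-34) + 0)² = (34 + 0)² = 34² = 1156)
-2536 - c = -2536 - 1*1156 = -2536 - 1156 = -3692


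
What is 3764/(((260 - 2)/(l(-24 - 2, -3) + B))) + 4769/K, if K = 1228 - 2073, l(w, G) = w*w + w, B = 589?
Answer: 656584703/36335 ≈ 18070.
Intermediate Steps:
l(w, G) = w + w**2 (l(w, G) = w**2 + w = w + w**2)
K = -845
3764/(((260 - 2)/(l(-24 - 2, -3) + B))) + 4769/K = 3764/(((260 - 2)/((-24 - 2)*(1 + (-24 - 2)) + 589))) + 4769/(-845) = 3764/((258/(-26*(1 - 26) + 589))) + 4769*(-1/845) = 3764/((258/(-26*(-25) + 589))) - 4769/845 = 3764/((258/(650 + 589))) - 4769/845 = 3764/((258/1239)) - 4769/845 = 3764/((258*(1/1239))) - 4769/845 = 3764/(86/413) - 4769/845 = 3764*(413/86) - 4769/845 = 777266/43 - 4769/845 = 656584703/36335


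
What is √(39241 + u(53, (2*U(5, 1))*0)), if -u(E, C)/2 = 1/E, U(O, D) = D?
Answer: √110227863/53 ≈ 198.09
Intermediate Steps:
u(E, C) = -2/E
√(39241 + u(53, (2*U(5, 1))*0)) = √(39241 - 2/53) = √(2079771/53) = √110227863/53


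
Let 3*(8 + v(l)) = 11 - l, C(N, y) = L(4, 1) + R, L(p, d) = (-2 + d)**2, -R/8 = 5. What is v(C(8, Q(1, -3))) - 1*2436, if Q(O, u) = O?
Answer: -7282/3 ≈ -2427.3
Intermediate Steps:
R = -40 (R = -8*5 = -40)
C(N, y) = -39 (C(N, y) = (-2 + 1)**2 - 40 = (-1)**2 - 40 = 1 - 40 = -39)
v(l) = -13/3 - l/3 (v(l) = -8 + (11 - l)/3 = -8 + (11/3 - l/3) = -13/3 - l/3)
v(C(8, Q(1, -3))) - 1*2436 = (-13/3 - 1/3*(-39)) - 1*2436 = (-13/3 + 13) - 2436 = 26/3 - 2436 = -7282/3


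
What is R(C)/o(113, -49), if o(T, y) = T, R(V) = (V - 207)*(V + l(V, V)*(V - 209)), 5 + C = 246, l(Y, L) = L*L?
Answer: 63200322/113 ≈ 5.5930e+5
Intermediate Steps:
l(Y, L) = L²
C = 241 (C = -5 + 246 = 241)
R(V) = (-207 + V)*(V + V²*(-209 + V)) (R(V) = (V - 207)*(V + V²*(V - 209)) = (-207 + V)*(V + V²*(-209 + V)))
R(C)/o(113, -49) = (241*(-207 + 241³ - 416*241² + 43264*241))/113 = (241*(-207 + 13997521 - 416*58081 + 10426624))*(1/113) = (241*(-207 + 13997521 - 24161696 + 10426624))*(1/113) = (241*262242)*(1/113) = 63200322*(1/113) = 63200322/113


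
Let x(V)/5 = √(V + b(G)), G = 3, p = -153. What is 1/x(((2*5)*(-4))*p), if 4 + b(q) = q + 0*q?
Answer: √6119/30595 ≈ 0.0025568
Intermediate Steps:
b(q) = -4 + q (b(q) = -4 + (q + 0*q) = -4 + (q + 0) = -4 + q)
x(V) = 5*√(-1 + V) (x(V) = 5*√(V + (-4 + 3)) = 5*√(V - 1) = 5*√(-1 + V))
1/x(((2*5)*(-4))*p) = 1/(5*√(-1 + ((2*5)*(-4))*(-153))) = 1/(5*√(-1 + (10*(-4))*(-153))) = 1/(5*√(-1 - 40*(-153))) = 1/(5*√(-1 + 6120)) = 1/(5*√6119) = √6119/30595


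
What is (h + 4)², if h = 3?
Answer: 49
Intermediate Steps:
(h + 4)² = (3 + 4)² = 7² = 49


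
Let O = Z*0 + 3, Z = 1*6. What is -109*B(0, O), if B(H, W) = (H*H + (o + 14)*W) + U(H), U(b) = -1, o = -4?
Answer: -3161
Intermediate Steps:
Z = 6
O = 3 (O = 6*0 + 3 = 0 + 3 = 3)
B(H, W) = -1 + H² + 10*W (B(H, W) = (H*H + (-4 + 14)*W) - 1 = (H² + 10*W) - 1 = -1 + H² + 10*W)
-109*B(0, O) = -109*(-1 + 0² + 10*3) = -109*(-1 + 0 + 30) = -109*29 = -3161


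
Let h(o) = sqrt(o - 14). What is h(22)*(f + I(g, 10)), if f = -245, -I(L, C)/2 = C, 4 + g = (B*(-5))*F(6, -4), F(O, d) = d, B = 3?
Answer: -530*sqrt(2) ≈ -749.53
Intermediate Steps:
h(o) = sqrt(-14 + o)
g = 56 (g = -4 + (3*(-5))*(-4) = -4 - 15*(-4) = -4 + 60 = 56)
I(L, C) = -2*C
h(22)*(f + I(g, 10)) = sqrt(-14 + 22)*(-245 - 2*10) = sqrt(8)*(-245 - 20) = (2*sqrt(2))*(-265) = -530*sqrt(2)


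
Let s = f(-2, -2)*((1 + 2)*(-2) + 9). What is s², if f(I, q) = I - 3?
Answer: 225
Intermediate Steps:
f(I, q) = -3 + I
s = -15 (s = (-3 - 2)*((1 + 2)*(-2) + 9) = -5*(3*(-2) + 9) = -5*(-6 + 9) = -5*3 = -15)
s² = (-15)² = 225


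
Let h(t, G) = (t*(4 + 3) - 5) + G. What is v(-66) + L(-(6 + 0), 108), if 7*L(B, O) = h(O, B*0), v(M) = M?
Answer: 289/7 ≈ 41.286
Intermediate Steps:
h(t, G) = -5 + G + 7*t (h(t, G) = (t*7 - 5) + G = (7*t - 5) + G = (-5 + 7*t) + G = -5 + G + 7*t)
L(B, O) = -5/7 + O (L(B, O) = (-5 + B*0 + 7*O)/7 = (-5 + 0 + 7*O)/7 = (-5 + 7*O)/7 = -5/7 + O)
v(-66) + L(-(6 + 0), 108) = -66 + (-5/7 + 108) = -66 + 751/7 = 289/7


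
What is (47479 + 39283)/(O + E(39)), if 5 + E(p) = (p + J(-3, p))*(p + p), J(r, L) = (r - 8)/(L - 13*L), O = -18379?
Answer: -520572/92041 ≈ -5.6559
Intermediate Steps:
J(r, L) = -(-8 + r)/(12*L) (J(r, L) = (-8 + r)/((-12*L)) = (-8 + r)*(-1/(12*L)) = -(-8 + r)/(12*L))
E(p) = -5 + 2*p*(p + 11/(12*p)) (E(p) = -5 + (p + (8 - 1*(-3))/(12*p))*(p + p) = -5 + (p + (8 + 3)/(12*p))*(2*p) = -5 + (p + (1/12)*11/p)*(2*p) = -5 + (p + 11/(12*p))*(2*p) = -5 + 2*p*(p + 11/(12*p)))
(47479 + 39283)/(O + E(39)) = (47479 + 39283)/(-18379 + (-19/6 + 2*39**2)) = 86762/(-18379 + (-19/6 + 2*1521)) = 86762/(-18379 + (-19/6 + 3042)) = 86762/(-18379 + 18233/6) = 86762/(-92041/6) = 86762*(-6/92041) = -520572/92041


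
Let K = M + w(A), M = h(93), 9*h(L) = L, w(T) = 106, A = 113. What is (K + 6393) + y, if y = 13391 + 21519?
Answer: 124258/3 ≈ 41419.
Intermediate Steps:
h(L) = L/9
M = 31/3 (M = (⅑)*93 = 31/3 ≈ 10.333)
K = 349/3 (K = 31/3 + 106 = 349/3 ≈ 116.33)
y = 34910
(K + 6393) + y = (349/3 + 6393) + 34910 = 19528/3 + 34910 = 124258/3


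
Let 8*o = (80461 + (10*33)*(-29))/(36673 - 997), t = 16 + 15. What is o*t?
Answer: 2197621/285408 ≈ 7.6999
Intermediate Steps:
t = 31
o = 70891/285408 (o = ((80461 + (10*33)*(-29))/(36673 - 997))/8 = ((80461 + 330*(-29))/35676)/8 = ((80461 - 9570)*(1/35676))/8 = (70891*(1/35676))/8 = (1/8)*(70891/35676) = 70891/285408 ≈ 0.24838)
o*t = (70891/285408)*31 = 2197621/285408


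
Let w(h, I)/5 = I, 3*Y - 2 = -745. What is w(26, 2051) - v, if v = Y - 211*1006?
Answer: 668306/3 ≈ 2.2277e+5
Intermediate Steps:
Y = -743/3 (Y = 2/3 + (1/3)*(-745) = 2/3 - 745/3 = -743/3 ≈ -247.67)
w(h, I) = 5*I
v = -637541/3 (v = -743/3 - 211*1006 = -743/3 - 212266 = -637541/3 ≈ -2.1251e+5)
w(26, 2051) - v = 5*2051 - 1*(-637541/3) = 10255 + 637541/3 = 668306/3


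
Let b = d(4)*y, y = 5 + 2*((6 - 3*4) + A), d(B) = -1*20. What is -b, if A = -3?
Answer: -260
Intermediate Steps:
d(B) = -20
y = -13 (y = 5 + 2*((6 - 3*4) - 3) = 5 + 2*((6 - 12) - 3) = 5 + 2*(-6 - 3) = 5 + 2*(-9) = 5 - 18 = -13)
b = 260 (b = -20*(-13) = 260)
-b = -1*260 = -260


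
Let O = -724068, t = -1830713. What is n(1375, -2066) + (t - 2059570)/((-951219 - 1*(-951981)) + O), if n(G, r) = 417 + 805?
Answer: 295923405/241102 ≈ 1227.4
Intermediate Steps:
n(G, r) = 1222
n(1375, -2066) + (t - 2059570)/((-951219 - 1*(-951981)) + O) = 1222 + (-1830713 - 2059570)/((-951219 - 1*(-951981)) - 724068) = 1222 - 3890283/((-951219 + 951981) - 724068) = 1222 - 3890283/(762 - 724068) = 1222 - 3890283/(-723306) = 1222 - 3890283*(-1/723306) = 1222 + 1296761/241102 = 295923405/241102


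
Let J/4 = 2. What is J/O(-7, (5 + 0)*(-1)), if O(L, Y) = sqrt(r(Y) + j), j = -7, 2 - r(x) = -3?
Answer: -4*I*sqrt(2) ≈ -5.6569*I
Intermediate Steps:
J = 8 (J = 4*2 = 8)
r(x) = 5 (r(x) = 2 - 1*(-3) = 2 + 3 = 5)
O(L, Y) = I*sqrt(2) (O(L, Y) = sqrt(5 - 7) = sqrt(-2) = I*sqrt(2))
J/O(-7, (5 + 0)*(-1)) = 8/((I*sqrt(2))) = 8*(-I*sqrt(2)/2) = -4*I*sqrt(2)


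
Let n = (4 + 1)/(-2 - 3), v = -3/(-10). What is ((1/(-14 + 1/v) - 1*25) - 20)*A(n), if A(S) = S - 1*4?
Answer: 7215/32 ≈ 225.47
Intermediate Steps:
v = 3/10 (v = -3*(-⅒) = 3/10 ≈ 0.30000)
n = -1 (n = 5/(-5) = 5*(-⅕) = -1)
A(S) = -4 + S (A(S) = S - 4 = -4 + S)
((1/(-14 + 1/v) - 1*25) - 20)*A(n) = ((1/(-14 + 1/(3/10)) - 1*25) - 20)*(-4 - 1) = ((1/(-14 + 10/3) - 25) - 20)*(-5) = ((1/(-32/3) - 25) - 20)*(-5) = ((-3/32 - 25) - 20)*(-5) = (-803/32 - 20)*(-5) = -1443/32*(-5) = 7215/32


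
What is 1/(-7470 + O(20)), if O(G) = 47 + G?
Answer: -1/7403 ≈ -0.00013508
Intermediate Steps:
1/(-7470 + O(20)) = 1/(-7470 + (47 + 20)) = 1/(-7470 + 67) = 1/(-7403) = -1/7403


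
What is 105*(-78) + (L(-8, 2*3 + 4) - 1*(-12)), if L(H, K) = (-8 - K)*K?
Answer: -8358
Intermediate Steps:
L(H, K) = K*(-8 - K)
105*(-78) + (L(-8, 2*3 + 4) - 1*(-12)) = 105*(-78) + (-(2*3 + 4)*(8 + (2*3 + 4)) - 1*(-12)) = -8190 + (-(6 + 4)*(8 + (6 + 4)) + 12) = -8190 + (-1*10*(8 + 10) + 12) = -8190 + (-1*10*18 + 12) = -8190 + (-180 + 12) = -8190 - 168 = -8358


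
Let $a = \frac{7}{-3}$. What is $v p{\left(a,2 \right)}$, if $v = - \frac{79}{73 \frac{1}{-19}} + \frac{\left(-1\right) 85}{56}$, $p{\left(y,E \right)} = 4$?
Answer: $\frac{77851}{1022} \approx 76.175$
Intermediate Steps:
$a = - \frac{7}{3}$ ($a = 7 \left(- \frac{1}{3}\right) = - \frac{7}{3} \approx -2.3333$)
$v = \frac{77851}{4088}$ ($v = - \frac{79}{73 \left(- \frac{1}{19}\right)} - \frac{85}{56} = - \frac{79}{- \frac{73}{19}} - \frac{85}{56} = \left(-79\right) \left(- \frac{19}{73}\right) - \frac{85}{56} = \frac{1501}{73} - \frac{85}{56} = \frac{77851}{4088} \approx 19.044$)
$v p{\left(a,2 \right)} = \frac{77851}{4088} \cdot 4 = \frac{77851}{1022}$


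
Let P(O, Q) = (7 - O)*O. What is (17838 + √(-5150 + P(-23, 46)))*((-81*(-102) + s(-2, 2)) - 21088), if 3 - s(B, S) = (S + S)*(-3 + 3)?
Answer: -228736674 - 51292*I*√365 ≈ -2.2874e+8 - 9.7993e+5*I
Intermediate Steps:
s(B, S) = 3 (s(B, S) = 3 - (S + S)*(-3 + 3) = 3 - 2*S*0 = 3 - 1*0 = 3 + 0 = 3)
P(O, Q) = O*(7 - O)
(17838 + √(-5150 + P(-23, 46)))*((-81*(-102) + s(-2, 2)) - 21088) = (17838 + √(-5150 - 23*(7 - 1*(-23))))*((-81*(-102) + 3) - 21088) = (17838 + √(-5150 - 23*(7 + 23)))*((8262 + 3) - 21088) = (17838 + √(-5150 - 23*30))*(8265 - 21088) = (17838 + √(-5150 - 690))*(-12823) = (17838 + √(-5840))*(-12823) = (17838 + 4*I*√365)*(-12823) = -228736674 - 51292*I*√365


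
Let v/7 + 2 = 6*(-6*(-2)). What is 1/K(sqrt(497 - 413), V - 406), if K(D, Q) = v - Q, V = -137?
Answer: 1/1033 ≈ 0.00096805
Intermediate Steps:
v = 490 (v = -14 + 7*(6*(-6*(-2))) = -14 + 7*(6*12) = -14 + 7*72 = -14 + 504 = 490)
K(D, Q) = 490 - Q
1/K(sqrt(497 - 413), V - 406) = 1/(490 - (-137 - 406)) = 1/(490 - 1*(-543)) = 1/(490 + 543) = 1/1033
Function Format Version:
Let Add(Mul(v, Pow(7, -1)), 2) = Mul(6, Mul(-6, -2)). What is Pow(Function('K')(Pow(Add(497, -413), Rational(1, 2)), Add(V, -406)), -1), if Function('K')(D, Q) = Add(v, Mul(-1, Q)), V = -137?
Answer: Rational(1, 1033) ≈ 0.00096805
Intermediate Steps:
v = 490 (v = Add(-14, Mul(7, Mul(6, Mul(-6, -2)))) = Add(-14, Mul(7, Mul(6, 12))) = Add(-14, Mul(7, 72)) = Add(-14, 504) = 490)
Function('K')(D, Q) = Add(490, Mul(-1, Q))
Pow(Function('K')(Pow(Add(497, -413), Rational(1, 2)), Add(V, -406)), -1) = Pow(Add(490, Mul(-1, Add(-137, -406))), -1) = Pow(Add(490, Mul(-1, -543)), -1) = Pow(Add(490, 543), -1) = Pow(1033, -1) = Rational(1, 1033)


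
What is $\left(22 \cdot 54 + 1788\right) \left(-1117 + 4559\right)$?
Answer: $10243392$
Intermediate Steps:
$\left(22 \cdot 54 + 1788\right) \left(-1117 + 4559\right) = \left(1188 + 1788\right) 3442 = 2976 \cdot 3442 = 10243392$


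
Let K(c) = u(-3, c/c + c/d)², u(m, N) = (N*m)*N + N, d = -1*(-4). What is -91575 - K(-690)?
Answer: -125057763889/16 ≈ -7.8161e+9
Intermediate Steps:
d = 4
u(m, N) = N + m*N² (u(m, N) = m*N² + N = N + m*N²)
K(c) = (1 + c/4)²*(-2 - 3*c/4)² (K(c) = ((c/c + c/4)*(1 + (c/c + c/4)*(-3)))² = ((1 + c*(¼))*(1 + (1 + c*(¼))*(-3)))² = ((1 + c/4)*(1 + (1 + c/4)*(-3)))² = ((1 + c/4)*(1 + (-3 - 3*c/4)))² = ((1 + c/4)*(-2 - 3*c/4))² = (1 + c/4)²*(-2 - 3*c/4)²)
-91575 - K(-690) = -91575 - (4 - 690)²*(8 + 3*(-690))²/256 = -91575 - (-686)²*(8 - 2070)²/256 = -91575 - 470596*(-2062)²/256 = -91575 - 470596*4251844/256 = -91575 - 1*125056298689/16 = -91575 - 125056298689/16 = -125057763889/16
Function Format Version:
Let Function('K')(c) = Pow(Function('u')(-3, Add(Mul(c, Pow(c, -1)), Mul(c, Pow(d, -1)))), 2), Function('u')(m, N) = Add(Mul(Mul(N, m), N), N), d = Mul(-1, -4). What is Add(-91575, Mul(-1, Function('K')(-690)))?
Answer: Rational(-125057763889, 16) ≈ -7.8161e+9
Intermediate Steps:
d = 4
Function('u')(m, N) = Add(N, Mul(m, Pow(N, 2))) (Function('u')(m, N) = Add(Mul(m, Pow(N, 2)), N) = Add(N, Mul(m, Pow(N, 2))))
Function('K')(c) = Mul(Pow(Add(1, Mul(Rational(1, 4), c)), 2), Pow(Add(-2, Mul(Rational(-3, 4), c)), 2)) (Function('K')(c) = Pow(Mul(Add(Mul(c, Pow(c, -1)), Mul(c, Pow(4, -1))), Add(1, Mul(Add(Mul(c, Pow(c, -1)), Mul(c, Pow(4, -1))), -3))), 2) = Pow(Mul(Add(1, Mul(c, Rational(1, 4))), Add(1, Mul(Add(1, Mul(c, Rational(1, 4))), -3))), 2) = Pow(Mul(Add(1, Mul(Rational(1, 4), c)), Add(1, Mul(Add(1, Mul(Rational(1, 4), c)), -3))), 2) = Pow(Mul(Add(1, Mul(Rational(1, 4), c)), Add(1, Add(-3, Mul(Rational(-3, 4), c)))), 2) = Pow(Mul(Add(1, Mul(Rational(1, 4), c)), Add(-2, Mul(Rational(-3, 4), c))), 2) = Mul(Pow(Add(1, Mul(Rational(1, 4), c)), 2), Pow(Add(-2, Mul(Rational(-3, 4), c)), 2)))
Add(-91575, Mul(-1, Function('K')(-690))) = Add(-91575, Mul(-1, Mul(Rational(1, 256), Pow(Add(4, -690), 2), Pow(Add(8, Mul(3, -690)), 2)))) = Add(-91575, Mul(-1, Mul(Rational(1, 256), Pow(-686, 2), Pow(Add(8, -2070), 2)))) = Add(-91575, Mul(-1, Mul(Rational(1, 256), 470596, Pow(-2062, 2)))) = Add(-91575, Mul(-1, Mul(Rational(1, 256), 470596, 4251844))) = Add(-91575, Mul(-1, Rational(125056298689, 16))) = Add(-91575, Rational(-125056298689, 16)) = Rational(-125057763889, 16)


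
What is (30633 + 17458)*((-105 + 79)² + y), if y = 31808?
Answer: 1562188044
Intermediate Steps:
(30633 + 17458)*((-105 + 79)² + y) = (30633 + 17458)*((-105 + 79)² + 31808) = 48091*((-26)² + 31808) = 48091*(676 + 31808) = 48091*32484 = 1562188044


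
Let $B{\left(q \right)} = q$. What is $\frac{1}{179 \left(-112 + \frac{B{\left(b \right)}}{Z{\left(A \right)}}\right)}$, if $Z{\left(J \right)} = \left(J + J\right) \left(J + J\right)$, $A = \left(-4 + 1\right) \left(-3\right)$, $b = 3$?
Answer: $- \frac{108}{2165005} \approx -4.9884 \cdot 10^{-5}$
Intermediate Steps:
$A = 9$ ($A = \left(-3\right) \left(-3\right) = 9$)
$Z{\left(J \right)} = 4 J^{2}$ ($Z{\left(J \right)} = 2 J 2 J = 4 J^{2}$)
$\frac{1}{179 \left(-112 + \frac{B{\left(b \right)}}{Z{\left(A \right)}}\right)} = \frac{1}{179 \left(-112 + \frac{3}{4 \cdot 9^{2}}\right)} = \frac{1}{179 \left(-112 + \frac{3}{4 \cdot 81}\right)} = \frac{1}{179 \left(-112 + \frac{3}{324}\right)} = \frac{1}{179 \left(-112 + 3 \cdot \frac{1}{324}\right)} = \frac{1}{179 \left(-112 + \frac{1}{108}\right)} = \frac{1}{179 \left(- \frac{12095}{108}\right)} = \frac{1}{- \frac{2165005}{108}} = - \frac{108}{2165005}$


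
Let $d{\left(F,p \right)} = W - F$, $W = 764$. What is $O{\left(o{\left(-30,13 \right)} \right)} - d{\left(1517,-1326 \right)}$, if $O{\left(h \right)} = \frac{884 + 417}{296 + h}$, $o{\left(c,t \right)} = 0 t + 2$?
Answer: $\frac{225695}{298} \approx 757.37$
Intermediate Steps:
$o{\left(c,t \right)} = 2$ ($o{\left(c,t \right)} = 0 + 2 = 2$)
$O{\left(h \right)} = \frac{1301}{296 + h}$
$d{\left(F,p \right)} = 764 - F$
$O{\left(o{\left(-30,13 \right)} \right)} - d{\left(1517,-1326 \right)} = \frac{1301}{296 + 2} - \left(764 - 1517\right) = \frac{1301}{298} - \left(764 - 1517\right) = 1301 \cdot \frac{1}{298} - -753 = \frac{1301}{298} + 753 = \frac{225695}{298}$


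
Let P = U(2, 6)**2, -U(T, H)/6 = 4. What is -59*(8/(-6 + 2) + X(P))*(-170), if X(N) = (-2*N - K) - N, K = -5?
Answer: -17301750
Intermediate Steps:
U(T, H) = -24 (U(T, H) = -6*4 = -24)
P = 576 (P = (-24)**2 = 576)
X(N) = 5 - 3*N (X(N) = (-2*N - 1*(-5)) - N = (-2*N + 5) - N = (5 - 2*N) - N = 5 - 3*N)
-59*(8/(-6 + 2) + X(P))*(-170) = -59*(8/(-6 + 2) + (5 - 3*576))*(-170) = -59*(8/(-4) + (5 - 1728))*(-170) = -59*(-1/4*8 - 1723)*(-170) = -59*(-2 - 1723)*(-170) = -59*(-1725)*(-170) = 101775*(-170) = -17301750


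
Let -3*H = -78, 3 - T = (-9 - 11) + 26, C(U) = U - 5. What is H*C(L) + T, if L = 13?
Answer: 205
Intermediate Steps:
C(U) = -5 + U
T = -3 (T = 3 - ((-9 - 11) + 26) = 3 - (-20 + 26) = 3 - 1*6 = 3 - 6 = -3)
H = 26 (H = -⅓*(-78) = 26)
H*C(L) + T = 26*(-5 + 13) - 3 = 26*8 - 3 = 208 - 3 = 205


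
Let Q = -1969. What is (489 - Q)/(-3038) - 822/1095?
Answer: -864791/554435 ≈ -1.5598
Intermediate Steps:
(489 - Q)/(-3038) - 822/1095 = (489 - 1*(-1969))/(-3038) - 822/1095 = (489 + 1969)*(-1/3038) - 822*1/1095 = 2458*(-1/3038) - 274/365 = -1229/1519 - 274/365 = -864791/554435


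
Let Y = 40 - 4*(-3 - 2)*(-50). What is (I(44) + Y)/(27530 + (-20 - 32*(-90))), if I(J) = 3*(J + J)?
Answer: -116/5065 ≈ -0.022902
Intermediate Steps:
I(J) = 6*J (I(J) = 3*(2*J) = 6*J)
Y = -960 (Y = 40 - 4*(-5)*(-50) = 40 + 20*(-50) = 40 - 1000 = -960)
(I(44) + Y)/(27530 + (-20 - 32*(-90))) = (6*44 - 960)/(27530 + (-20 - 32*(-90))) = (264 - 960)/(27530 + (-20 + 2880)) = -696/(27530 + 2860) = -696/30390 = -696*1/30390 = -116/5065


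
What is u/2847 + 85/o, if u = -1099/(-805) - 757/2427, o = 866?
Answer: 67796604619/688133935710 ≈ 0.098522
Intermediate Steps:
u = 293984/279105 (u = -1099*(-1/805) - 757/2427 = 157/115 - 1*757/2427 = 157/115 - 757/2427 = 293984/279105 ≈ 1.0533)
u/2847 + 85/o = (293984/279105)/2847 + 85/866 = (293984/279105)*(1/2847) + 85*(1/866) = 293984/794611935 + 85/866 = 67796604619/688133935710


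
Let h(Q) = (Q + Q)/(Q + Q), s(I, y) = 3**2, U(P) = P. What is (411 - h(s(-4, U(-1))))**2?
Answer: 168100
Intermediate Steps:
s(I, y) = 9
h(Q) = 1 (h(Q) = (2*Q)/((2*Q)) = (2*Q)*(1/(2*Q)) = 1)
(411 - h(s(-4, U(-1))))**2 = (411 - 1*1)**2 = (411 - 1)**2 = 410**2 = 168100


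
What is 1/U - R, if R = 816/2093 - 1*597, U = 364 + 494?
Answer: 82414691/138138 ≈ 596.61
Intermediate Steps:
U = 858
R = -1248705/2093 (R = 816*(1/2093) - 597 = 816/2093 - 597 = -1248705/2093 ≈ -596.61)
1/U - R = 1/858 - 1*(-1248705/2093) = 1/858 + 1248705/2093 = 82414691/138138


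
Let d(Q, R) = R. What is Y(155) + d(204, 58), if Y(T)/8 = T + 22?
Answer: 1474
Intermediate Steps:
Y(T) = 176 + 8*T (Y(T) = 8*(T + 22) = 8*(22 + T) = 176 + 8*T)
Y(155) + d(204, 58) = (176 + 8*155) + 58 = (176 + 1240) + 58 = 1416 + 58 = 1474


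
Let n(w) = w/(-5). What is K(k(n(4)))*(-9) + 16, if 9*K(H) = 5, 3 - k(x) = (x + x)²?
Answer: 11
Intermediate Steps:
n(w) = -w/5 (n(w) = w*(-⅕) = -w/5)
k(x) = 3 - 4*x² (k(x) = 3 - (x + x)² = 3 - (2*x)² = 3 - 4*x²)
K(H) = 5/9 (K(H) = (⅑)*5 = 5/9)
K(k(n(4)))*(-9) + 16 = (5/9)*(-9) + 16 = -5 + 16 = 11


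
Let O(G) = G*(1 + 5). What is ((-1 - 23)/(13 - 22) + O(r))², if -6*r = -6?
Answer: 676/9 ≈ 75.111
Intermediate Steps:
r = 1 (r = -⅙*(-6) = 1)
O(G) = 6*G (O(G) = G*6 = 6*G)
((-1 - 23)/(13 - 22) + O(r))² = ((-1 - 23)/(13 - 22) + 6*1)² = (-24/(-9) + 6)² = (-24*(-⅑) + 6)² = (8/3 + 6)² = (26/3)² = 676/9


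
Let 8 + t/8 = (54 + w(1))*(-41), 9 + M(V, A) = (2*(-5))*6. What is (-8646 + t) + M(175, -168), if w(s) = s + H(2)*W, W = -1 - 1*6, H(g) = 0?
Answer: -26819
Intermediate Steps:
W = -7 (W = -1 - 6 = -7)
M(V, A) = -69 (M(V, A) = -9 + (2*(-5))*6 = -9 - 10*6 = -9 - 60 = -69)
w(s) = s (w(s) = s + 0*(-7) = s + 0 = s)
t = -18104 (t = -64 + 8*((54 + 1)*(-41)) = -64 + 8*(55*(-41)) = -64 + 8*(-2255) = -64 - 18040 = -18104)
(-8646 + t) + M(175, -168) = (-8646 - 18104) - 69 = -26750 - 69 = -26819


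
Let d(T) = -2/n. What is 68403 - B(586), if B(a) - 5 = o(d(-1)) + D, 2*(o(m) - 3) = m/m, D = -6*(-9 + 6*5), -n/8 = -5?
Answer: 137041/2 ≈ 68521.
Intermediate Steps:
n = 40 (n = -8*(-5) = 40)
d(T) = -1/20 (d(T) = -2/40 = -2*1/40 = -1/20)
D = -126 (D = -6*(-9 + 30) = -6*21 = -126)
o(m) = 7/2 (o(m) = 3 + (m/m)/2 = 3 + (½)*1 = 3 + ½ = 7/2)
B(a) = -235/2 (B(a) = 5 + (7/2 - 126) = 5 - 245/2 = -235/2)
68403 - B(586) = 68403 - 1*(-235/2) = 68403 + 235/2 = 137041/2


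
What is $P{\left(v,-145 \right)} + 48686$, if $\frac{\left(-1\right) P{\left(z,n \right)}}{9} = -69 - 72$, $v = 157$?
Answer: $49955$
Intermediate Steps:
$P{\left(z,n \right)} = 1269$ ($P{\left(z,n \right)} = - 9 \left(-69 - 72\right) = \left(-9\right) \left(-141\right) = 1269$)
$P{\left(v,-145 \right)} + 48686 = 1269 + 48686 = 49955$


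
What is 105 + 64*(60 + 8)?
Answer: 4457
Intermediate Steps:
105 + 64*(60 + 8) = 105 + 64*68 = 105 + 4352 = 4457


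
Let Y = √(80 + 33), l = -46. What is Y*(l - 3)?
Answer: -49*√113 ≈ -520.88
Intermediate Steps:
Y = √113 ≈ 10.630
Y*(l - 3) = √113*(-46 - 3) = √113*(-49) = -49*√113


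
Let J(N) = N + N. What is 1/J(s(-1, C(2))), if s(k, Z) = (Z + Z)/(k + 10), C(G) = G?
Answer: 9/8 ≈ 1.1250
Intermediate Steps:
s(k, Z) = 2*Z/(10 + k) (s(k, Z) = (2*Z)/(10 + k) = 2*Z/(10 + k))
J(N) = 2*N
1/J(s(-1, C(2))) = 1/(2*(2*2/(10 - 1))) = 1/(2*(2*2/9)) = 1/(2*(2*2*(⅑))) = 1/(2*(4/9)) = 1/(8/9) = 9/8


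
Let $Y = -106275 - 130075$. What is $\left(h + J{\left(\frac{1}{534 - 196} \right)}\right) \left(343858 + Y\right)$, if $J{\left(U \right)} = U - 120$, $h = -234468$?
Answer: $- \frac{4262194599222}{169} \approx -2.522 \cdot 10^{10}$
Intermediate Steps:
$J{\left(U \right)} = -120 + U$
$Y = -236350$
$\left(h + J{\left(\frac{1}{534 - 196} \right)}\right) \left(343858 + Y\right) = \left(-234468 - \left(120 - \frac{1}{534 - 196}\right)\right) \left(343858 - 236350\right) = \left(-234468 - \left(120 - \frac{1}{338}\right)\right) 107508 = \left(-234468 + \left(-120 + \frac{1}{338}\right)\right) 107508 = \left(-234468 - \frac{40559}{338}\right) 107508 = \left(- \frac{79290743}{338}\right) 107508 = - \frac{4262194599222}{169}$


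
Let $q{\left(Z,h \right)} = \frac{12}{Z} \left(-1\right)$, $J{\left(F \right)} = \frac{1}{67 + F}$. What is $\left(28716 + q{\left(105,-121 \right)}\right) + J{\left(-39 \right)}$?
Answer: $\frac{4020229}{140} \approx 28716.0$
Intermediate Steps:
$q{\left(Z,h \right)} = - \frac{12}{Z}$
$\left(28716 + q{\left(105,-121 \right)}\right) + J{\left(-39 \right)} = \left(28716 - \frac{12}{105}\right) + \frac{1}{67 - 39} = \left(28716 - \frac{4}{35}\right) + \frac{1}{28} = \frac{1005056}{35} + \frac{1}{28} = \frac{4020229}{140}$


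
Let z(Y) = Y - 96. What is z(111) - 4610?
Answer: -4595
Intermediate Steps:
z(Y) = -96 + Y
z(111) - 4610 = (-96 + 111) - 4610 = 15 - 4610 = -4595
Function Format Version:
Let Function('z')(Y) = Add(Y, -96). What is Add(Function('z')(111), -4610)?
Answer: -4595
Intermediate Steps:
Function('z')(Y) = Add(-96, Y)
Add(Function('z')(111), -4610) = Add(Add(-96, 111), -4610) = Add(15, -4610) = -4595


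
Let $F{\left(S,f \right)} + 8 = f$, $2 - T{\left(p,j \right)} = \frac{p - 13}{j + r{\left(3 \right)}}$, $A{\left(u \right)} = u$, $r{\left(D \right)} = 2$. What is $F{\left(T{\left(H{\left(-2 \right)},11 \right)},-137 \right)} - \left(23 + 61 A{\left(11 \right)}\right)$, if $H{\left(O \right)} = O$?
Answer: $-839$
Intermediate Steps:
$T{\left(p,j \right)} = 2 - \frac{-13 + p}{2 + j}$ ($T{\left(p,j \right)} = 2 - \frac{p - 13}{j + 2} = 2 - \frac{-13 + p}{2 + j}$)
$F{\left(S,f \right)} = -8 + f$
$F{\left(T{\left(H{\left(-2 \right)},11 \right)},-137 \right)} - \left(23 + 61 A{\left(11 \right)}\right) = \left(-8 - 137\right) - 694 = -145 - 694 = -839$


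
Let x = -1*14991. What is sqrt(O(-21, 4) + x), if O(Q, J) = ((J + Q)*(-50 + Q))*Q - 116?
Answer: I*sqrt(40454) ≈ 201.13*I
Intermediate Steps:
O(Q, J) = -116 + Q*(-50 + Q)*(J + Q) (O(Q, J) = ((-50 + Q)*(J + Q))*Q - 116 = Q*(-50 + Q)*(J + Q) - 116 = -116 + Q*(-50 + Q)*(J + Q))
x = -14991
sqrt(O(-21, 4) + x) = sqrt((-116 + (-21)**3 - 50*(-21)**2 + 4*(-21)**2 - 50*4*(-21)) - 14991) = sqrt((-116 - 9261 - 50*441 + 4*441 + 4200) - 14991) = sqrt((-116 - 9261 - 22050 + 1764 + 4200) - 14991) = sqrt(-25463 - 14991) = sqrt(-40454) = I*sqrt(40454)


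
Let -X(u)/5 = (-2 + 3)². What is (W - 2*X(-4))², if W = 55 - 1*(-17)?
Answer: 6724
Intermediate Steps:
X(u) = -5 (X(u) = -5*(-2 + 3)² = -5*1² = -5*1 = -5)
W = 72 (W = 55 + 17 = 72)
(W - 2*X(-4))² = (72 - 2*(-5))² = (72 + 10)² = 82² = 6724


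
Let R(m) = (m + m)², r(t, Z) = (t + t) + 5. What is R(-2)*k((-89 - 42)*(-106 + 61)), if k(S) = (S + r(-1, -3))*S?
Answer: 556299360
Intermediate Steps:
r(t, Z) = 5 + 2*t (r(t, Z) = 2*t + 5 = 5 + 2*t)
k(S) = S*(3 + S) (k(S) = (S + (5 + 2*(-1)))*S = (S + (5 - 2))*S = (S + 3)*S = (3 + S)*S = S*(3 + S))
R(m) = 4*m² (R(m) = (2*m)² = 4*m²)
R(-2)*k((-89 - 42)*(-106 + 61)) = (4*(-2)²)*(((-89 - 42)*(-106 + 61))*(3 + (-89 - 42)*(-106 + 61))) = (4*4)*((-131*(-45))*(3 - 131*(-45))) = 16*(5895*(3 + 5895)) = 16*(5895*5898) = 16*34768710 = 556299360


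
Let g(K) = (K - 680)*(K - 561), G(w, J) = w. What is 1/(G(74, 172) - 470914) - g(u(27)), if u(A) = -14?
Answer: -187888702001/470840 ≈ -3.9905e+5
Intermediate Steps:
g(K) = (-680 + K)*(-561 + K)
1/(G(74, 172) - 470914) - g(u(27)) = 1/(74 - 470914) - (381480 + (-14)**2 - 1241*(-14)) = 1/(-470840) - (381480 + 196 + 17374) = -1/470840 - 1*399050 = -1/470840 - 399050 = -187888702001/470840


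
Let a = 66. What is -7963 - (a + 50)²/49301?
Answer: -392597319/49301 ≈ -7963.3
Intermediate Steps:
-7963 - (a + 50)²/49301 = -7963 - (66 + 50)²/49301 = -7963 - 116²/49301 = -7963 - 13456/49301 = -392597319/49301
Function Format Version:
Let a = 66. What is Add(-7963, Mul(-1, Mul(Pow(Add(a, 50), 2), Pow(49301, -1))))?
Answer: Rational(-392597319, 49301) ≈ -7963.3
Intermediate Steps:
Add(-7963, Mul(-1, Mul(Pow(Add(a, 50), 2), Pow(49301, -1)))) = Add(-7963, Mul(-1, Mul(Pow(Add(66, 50), 2), Pow(49301, -1)))) = Add(-7963, Mul(-1, Mul(Pow(116, 2), Rational(1, 49301)))) = Add(-7963, Mul(-1, Mul(13456, Rational(1, 49301)))) = Add(-7963, Mul(-1, Rational(13456, 49301))) = Add(-7963, Rational(-13456, 49301)) = Rational(-392597319, 49301)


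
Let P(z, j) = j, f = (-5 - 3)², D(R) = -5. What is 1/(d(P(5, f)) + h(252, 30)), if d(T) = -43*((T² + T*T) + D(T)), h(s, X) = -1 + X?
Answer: -1/352012 ≈ -2.8408e-6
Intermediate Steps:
f = 64 (f = (-8)² = 64)
d(T) = 215 - 86*T² (d(T) = -43*((T² + T*T) - 5) = -43*((T² + T²) - 5) = -43*(2*T² - 5) = -43*(-5 + 2*T²) = 215 - 86*T²)
1/(d(P(5, f)) + h(252, 30)) = 1/((215 - 86*64²) + (-1 + 30)) = 1/((215 - 86*4096) + 29) = 1/((215 - 352256) + 29) = 1/(-352041 + 29) = 1/(-352012) = -1/352012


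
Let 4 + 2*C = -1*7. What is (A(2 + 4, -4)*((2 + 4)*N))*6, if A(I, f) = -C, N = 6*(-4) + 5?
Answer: -3762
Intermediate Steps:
N = -19 (N = -24 + 5 = -19)
C = -11/2 (C = -2 + (-1*7)/2 = -2 + (1/2)*(-7) = -2 - 7/2 = -11/2 ≈ -5.5000)
A(I, f) = 11/2 (A(I, f) = -1*(-11/2) = 11/2)
(A(2 + 4, -4)*((2 + 4)*N))*6 = (11*((2 + 4)*(-19))/2)*6 = (11*(6*(-19))/2)*6 = ((11/2)*(-114))*6 = -627*6 = -3762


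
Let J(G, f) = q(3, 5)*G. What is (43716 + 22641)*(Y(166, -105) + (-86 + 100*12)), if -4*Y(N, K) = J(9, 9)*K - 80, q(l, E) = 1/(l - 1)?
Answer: 664698069/8 ≈ 8.3087e+7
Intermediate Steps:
q(l, E) = 1/(-1 + l)
J(G, f) = G/2 (J(G, f) = G/(-1 + 3) = G/2)
Y(N, K) = 20 - 9*K/8 (Y(N, K) = -(((½)*9)*K - 80)/4 = -(9*K/2 - 80)/4 = -(-80 + 9*K/2)/4 = 20 - 9*K/8)
(43716 + 22641)*(Y(166, -105) + (-86 + 100*12)) = (43716 + 22641)*((20 - 9/8*(-105)) + (-86 + 100*12)) = 66357*((20 + 945/8) + (-86 + 1200)) = 66357*(1105/8 + 1114) = 66357*(10017/8) = 664698069/8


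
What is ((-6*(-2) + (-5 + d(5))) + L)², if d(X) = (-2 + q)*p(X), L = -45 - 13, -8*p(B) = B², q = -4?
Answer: 16641/16 ≈ 1040.1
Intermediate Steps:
p(B) = -B²/8
L = -58
d(X) = 3*X²/4 (d(X) = (-2 - 4)*(-X²/8) = -(-3)*X²/4 = 3*X²/4)
((-6*(-2) + (-5 + d(5))) + L)² = ((-6*(-2) + (-5 + (¾)*5²)) - 58)² = ((12 + (-5 + (¾)*25)) - 58)² = ((12 + (-5 + 75/4)) - 58)² = ((12 + 55/4) - 58)² = (103/4 - 58)² = (-129/4)² = 16641/16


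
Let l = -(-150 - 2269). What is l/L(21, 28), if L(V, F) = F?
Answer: 2419/28 ≈ 86.393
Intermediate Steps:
l = 2419 (l = -1*(-2419) = 2419)
l/L(21, 28) = 2419/28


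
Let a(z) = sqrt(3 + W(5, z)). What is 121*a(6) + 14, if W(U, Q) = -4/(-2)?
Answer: 14 + 121*sqrt(5) ≈ 284.56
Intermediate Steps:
W(U, Q) = 2 (W(U, Q) = -4*(-1/2) = 2)
a(z) = sqrt(5) (a(z) = sqrt(3 + 2) = sqrt(5))
121*a(6) + 14 = 121*sqrt(5) + 14 = 14 + 121*sqrt(5)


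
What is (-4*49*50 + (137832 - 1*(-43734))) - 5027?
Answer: 166739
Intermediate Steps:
(-4*49*50 + (137832 - 1*(-43734))) - 5027 = (-196*50 + (137832 + 43734)) - 5027 = (-9800 + 181566) - 5027 = 171766 - 5027 = 166739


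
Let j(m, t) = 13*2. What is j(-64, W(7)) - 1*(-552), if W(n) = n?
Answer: 578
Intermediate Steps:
j(m, t) = 26
j(-64, W(7)) - 1*(-552) = 26 - 1*(-552) = 26 + 552 = 578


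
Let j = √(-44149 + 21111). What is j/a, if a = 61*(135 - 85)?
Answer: I*√23038/3050 ≈ 0.049765*I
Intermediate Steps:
a = 3050 (a = 61*50 = 3050)
j = I*√23038 (j = √(-23038) = I*√23038 ≈ 151.78*I)
j/a = (I*√23038)/3050 = (I*√23038)*(1/3050) = I*√23038/3050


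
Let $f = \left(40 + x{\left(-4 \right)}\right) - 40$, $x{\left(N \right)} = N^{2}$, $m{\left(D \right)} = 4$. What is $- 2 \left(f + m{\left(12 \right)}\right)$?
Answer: $-40$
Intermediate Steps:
$f = 16$ ($f = \left(40 + \left(-4\right)^{2}\right) - 40 = \left(40 + 16\right) - 40 = 56 - 40 = 16$)
$- 2 \left(f + m{\left(12 \right)}\right) = - 2 \left(16 + 4\right) = \left(-2\right) 20 = -40$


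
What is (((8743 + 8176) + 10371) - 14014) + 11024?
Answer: 24300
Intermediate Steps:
(((8743 + 8176) + 10371) - 14014) + 11024 = ((16919 + 10371) - 14014) + 11024 = (27290 - 14014) + 11024 = 13276 + 11024 = 24300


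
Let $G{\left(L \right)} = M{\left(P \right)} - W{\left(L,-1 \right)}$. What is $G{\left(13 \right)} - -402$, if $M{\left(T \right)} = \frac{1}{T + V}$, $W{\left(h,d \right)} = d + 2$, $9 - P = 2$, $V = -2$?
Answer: $\frac{2006}{5} \approx 401.2$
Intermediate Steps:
$P = 7$ ($P = 9 - 2 = 7$)
$W{\left(h,d \right)} = 2 + d$
$M{\left(T \right)} = \frac{1}{-2 + T}$ ($M{\left(T \right)} = \frac{1}{T - 2} = \frac{1}{-2 + T}$)
$G{\left(L \right)} = - \frac{4}{5}$ ($G{\left(L \right)} = \frac{1}{-2 + 7} - \left(2 - 1\right) = \frac{1}{5} - 1 = - \frac{4}{5}$)
$G{\left(13 \right)} - -402 = - \frac{4}{5} - -402 = - \frac{4}{5} + 402 = \frac{2006}{5}$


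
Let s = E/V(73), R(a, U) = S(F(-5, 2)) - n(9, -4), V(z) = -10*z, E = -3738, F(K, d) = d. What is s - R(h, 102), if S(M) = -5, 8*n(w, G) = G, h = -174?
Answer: 7023/730 ≈ 9.6205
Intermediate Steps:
n(w, G) = G/8
R(a, U) = -9/2 (R(a, U) = -5 - (-4)/8 = -5 - 1*(-½) = -5 + ½ = -9/2)
s = 1869/365 (s = -3738/((-10*73)) = -3738/(-730) = -3738*(-1/730) = 1869/365 ≈ 5.1205)
s - R(h, 102) = 1869/365 - 1*(-9/2) = 1869/365 + 9/2 = 7023/730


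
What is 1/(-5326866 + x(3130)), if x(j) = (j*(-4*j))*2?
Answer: -1/83702066 ≈ -1.1947e-8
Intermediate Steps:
x(j) = -8*j² (x(j) = -4*j²*2 = -8*j²)
1/(-5326866 + x(3130)) = 1/(-5326866 - 8*3130²) = 1/(-5326866 - 8*9796900) = 1/(-5326866 - 78375200) = 1/(-83702066) = -1/83702066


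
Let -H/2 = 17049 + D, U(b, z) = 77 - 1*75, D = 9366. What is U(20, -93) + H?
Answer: -52828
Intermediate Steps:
U(b, z) = 2 (U(b, z) = 77 - 75 = 2)
H = -52830 (H = -2*(17049 + 9366) = -2*26415 = -52830)
U(20, -93) + H = 2 - 52830 = -52828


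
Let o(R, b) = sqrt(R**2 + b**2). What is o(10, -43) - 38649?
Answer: -38649 + sqrt(1949) ≈ -38605.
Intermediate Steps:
o(10, -43) - 38649 = sqrt(10**2 + (-43)**2) - 38649 = sqrt(100 + 1849) - 38649 = sqrt(1949) - 38649 = -38649 + sqrt(1949)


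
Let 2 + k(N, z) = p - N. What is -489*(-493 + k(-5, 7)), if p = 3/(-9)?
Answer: 239773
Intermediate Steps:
p = -⅓ (p = 3*(-⅑) = -⅓ ≈ -0.33333)
k(N, z) = -7/3 - N (k(N, z) = -2 + (-⅓ - N) = -7/3 - N)
-489*(-493 + k(-5, 7)) = -489*(-493 + (-7/3 - 1*(-5))) = -489*(-493 + (-7/3 + 5)) = -489*(-493 + 8/3) = -489*(-1471/3) = 239773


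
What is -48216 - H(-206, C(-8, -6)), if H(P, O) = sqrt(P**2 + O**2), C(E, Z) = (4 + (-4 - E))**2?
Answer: -48216 - 2*sqrt(11633) ≈ -48432.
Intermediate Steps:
C(E, Z) = E**2 (C(E, Z) = (-E)**2 = E**2)
H(P, O) = sqrt(O**2 + P**2)
-48216 - H(-206, C(-8, -6)) = -48216 - sqrt(((-8)**2)**2 + (-206)**2) = -48216 - sqrt(64**2 + 42436) = -48216 - sqrt(4096 + 42436) = -48216 - sqrt(46532) = -48216 - 2*sqrt(11633)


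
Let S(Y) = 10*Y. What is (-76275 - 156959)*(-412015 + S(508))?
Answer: 94911077790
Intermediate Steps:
(-76275 - 156959)*(-412015 + S(508)) = (-76275 - 156959)*(-412015 + 10*508) = -233234*(-412015 + 5080) = -233234*(-406935) = 94911077790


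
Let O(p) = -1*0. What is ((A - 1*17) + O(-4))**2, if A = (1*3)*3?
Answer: 64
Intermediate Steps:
O(p) = 0
A = 9 (A = 3*3 = 9)
((A - 1*17) + O(-4))**2 = ((9 - 1*17) + 0)**2 = ((9 - 17) + 0)**2 = (-8 + 0)**2 = (-8)**2 = 64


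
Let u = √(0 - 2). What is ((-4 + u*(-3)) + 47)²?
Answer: 1831 - 258*I*√2 ≈ 1831.0 - 364.87*I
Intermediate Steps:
u = I*√2 (u = √(-2) = I*√2 ≈ 1.4142*I)
((-4 + u*(-3)) + 47)² = ((-4 + (I*√2)*(-3)) + 47)² = ((-4 - 3*I*√2) + 47)² = (43 - 3*I*√2)²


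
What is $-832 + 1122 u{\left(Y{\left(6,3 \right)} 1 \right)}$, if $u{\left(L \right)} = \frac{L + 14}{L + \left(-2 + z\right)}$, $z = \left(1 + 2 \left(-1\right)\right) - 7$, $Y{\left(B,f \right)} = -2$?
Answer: $-1954$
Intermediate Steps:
$z = -8$ ($z = \left(1 - 2\right) - 7 = -1 - 7 = -8$)
$u{\left(L \right)} = \frac{14 + L}{-10 + L}$ ($u{\left(L \right)} = \frac{L + 14}{L - 10} = \frac{14 + L}{L - 10} = \frac{14 + L}{-10 + L}$)
$-832 + 1122 u{\left(Y{\left(6,3 \right)} 1 \right)} = -832 + 1122 \frac{14 - 2}{-10 - 2} = -832 + 1122 \frac{1}{-12} \cdot 12 = -832 + 1122 \left(\left(- \frac{1}{12}\right) 12\right) = -832 + 1122 \left(-1\right) = -832 - 1122 = -1954$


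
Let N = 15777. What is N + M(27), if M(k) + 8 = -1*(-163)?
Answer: 15932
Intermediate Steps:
M(k) = 155 (M(k) = -8 - 1*(-163) = -8 + 163 = 155)
N + M(27) = 15777 + 155 = 15932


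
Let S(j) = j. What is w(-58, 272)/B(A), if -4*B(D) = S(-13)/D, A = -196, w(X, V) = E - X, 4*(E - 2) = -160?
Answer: -15680/13 ≈ -1206.2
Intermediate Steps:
E = -38 (E = 2 + (¼)*(-160) = 2 - 40 = -38)
w(X, V) = -38 - X
B(D) = 13/(4*D) (B(D) = -(-13)/(4*D) = 13/(4*D))
w(-58, 272)/B(A) = (-38 - 1*(-58))/(((13/4)/(-196))) = (-38 + 58)/(((13/4)*(-1/196))) = 20/(-13/784) = 20*(-784/13) = -15680/13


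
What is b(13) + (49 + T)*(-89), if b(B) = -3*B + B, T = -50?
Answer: 63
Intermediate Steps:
b(B) = -2*B
b(13) + (49 + T)*(-89) = -2*13 + (49 - 50)*(-89) = -26 - 1*(-89) = -26 + 89 = 63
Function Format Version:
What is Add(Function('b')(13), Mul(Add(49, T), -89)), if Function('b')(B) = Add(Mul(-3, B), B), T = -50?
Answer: 63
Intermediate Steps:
Function('b')(B) = Mul(-2, B)
Add(Function('b')(13), Mul(Add(49, T), -89)) = Add(Mul(-2, 13), Mul(Add(49, -50), -89)) = Add(-26, Mul(-1, -89)) = Add(-26, 89) = 63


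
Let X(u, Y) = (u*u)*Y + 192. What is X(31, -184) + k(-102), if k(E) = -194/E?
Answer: -9008135/51 ≈ -1.7663e+5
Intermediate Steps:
X(u, Y) = 192 + Y*u² (X(u, Y) = u²*Y + 192 = Y*u² + 192 = 192 + Y*u²)
X(31, -184) + k(-102) = (192 - 184*31²) - 194/(-102) = (192 - 184*961) - 194*(-1/102) = (192 - 176824) + 97/51 = -176632 + 97/51 = -9008135/51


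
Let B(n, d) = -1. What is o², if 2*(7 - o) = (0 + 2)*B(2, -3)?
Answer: 64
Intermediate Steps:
o = 8 (o = 7 - (0 + 2)*(-1)/2 = 7 - (-1) = 7 - ½*(-2) = 7 + 1 = 8)
o² = 8² = 64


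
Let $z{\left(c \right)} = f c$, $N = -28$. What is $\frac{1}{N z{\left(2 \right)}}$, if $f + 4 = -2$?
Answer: $\frac{1}{336} \approx 0.0029762$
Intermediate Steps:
$f = -6$ ($f = -4 - 2 = -6$)
$z{\left(c \right)} = - 6 c$
$\frac{1}{N z{\left(2 \right)}} = \frac{1}{\left(-28\right) \left(\left(-6\right) 2\right)} = \frac{1}{\left(-28\right) \left(-12\right)} = \frac{1}{336}$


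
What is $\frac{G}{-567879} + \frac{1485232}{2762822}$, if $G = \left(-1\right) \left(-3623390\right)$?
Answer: $- \frac{4583674771826}{784474297269} \approx -5.843$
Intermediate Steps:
$G = 3623390$
$\frac{G}{-567879} + \frac{1485232}{2762822} = \frac{3623390}{-567879} + \frac{1485232}{2762822} = 3623390 \left(- \frac{1}{567879}\right) + 1485232 \cdot \frac{1}{2762822} = - \frac{3623390}{567879} + \frac{742616}{1381411} = - \frac{4583674771826}{784474297269}$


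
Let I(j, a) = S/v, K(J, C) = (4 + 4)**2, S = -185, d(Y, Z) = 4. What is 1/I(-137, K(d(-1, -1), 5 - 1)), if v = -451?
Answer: 451/185 ≈ 2.4378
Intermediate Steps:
K(J, C) = 64 (K(J, C) = 8**2 = 64)
I(j, a) = 185/451 (I(j, a) = -185/(-451) = -185*(-1/451) = 185/451)
1/I(-137, K(d(-1, -1), 5 - 1)) = 1/(185/451) = 451/185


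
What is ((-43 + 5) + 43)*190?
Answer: 950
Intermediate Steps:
((-43 + 5) + 43)*190 = (-38 + 43)*190 = 5*190 = 950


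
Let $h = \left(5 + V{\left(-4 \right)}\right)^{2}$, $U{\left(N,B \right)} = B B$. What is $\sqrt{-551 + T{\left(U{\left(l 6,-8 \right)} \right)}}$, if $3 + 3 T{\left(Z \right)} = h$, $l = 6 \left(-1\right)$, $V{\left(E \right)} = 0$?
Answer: $\frac{i \sqrt{4893}}{3} \approx 23.317 i$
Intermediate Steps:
$l = -6$
$U{\left(N,B \right)} = B^{2}$
$h = 25$ ($h = \left(5 + 0\right)^{2} = 5^{2} = 25$)
$T{\left(Z \right)} = \frac{22}{3}$ ($T{\left(Z \right)} = -1 + \frac{1}{3} \cdot 25 = -1 + \frac{25}{3} = \frac{22}{3}$)
$\sqrt{-551 + T{\left(U{\left(l 6,-8 \right)} \right)}} = \sqrt{-551 + \frac{22}{3}} = \sqrt{- \frac{1631}{3}} = \frac{i \sqrt{4893}}{3}$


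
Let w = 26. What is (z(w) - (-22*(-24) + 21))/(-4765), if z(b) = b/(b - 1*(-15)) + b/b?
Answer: 22442/195365 ≈ 0.11487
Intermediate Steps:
z(b) = 1 + b/(15 + b) (z(b) = b/(b + 15) + 1 = b/(15 + b) + 1 = 1 + b/(15 + b))
(z(w) - (-22*(-24) + 21))/(-4765) = ((15 + 2*26)/(15 + 26) - (-22*(-24) + 21))/(-4765) = ((15 + 52)/41 - (528 + 21))*(-1/4765) = ((1/41)*67 - 1*549)*(-1/4765) = (67/41 - 549)*(-1/4765) = -22442/41*(-1/4765) = 22442/195365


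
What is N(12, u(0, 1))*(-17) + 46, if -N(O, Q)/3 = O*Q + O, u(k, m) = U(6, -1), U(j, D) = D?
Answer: 46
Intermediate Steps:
u(k, m) = -1
N(O, Q) = -3*O - 3*O*Q (N(O, Q) = -3*(O*Q + O) = -3*(O + O*Q) = -3*O - 3*O*Q)
N(12, u(0, 1))*(-17) + 46 = -3*12*(1 - 1)*(-17) + 46 = -3*12*0*(-17) + 46 = 0*(-17) + 46 = 0 + 46 = 46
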